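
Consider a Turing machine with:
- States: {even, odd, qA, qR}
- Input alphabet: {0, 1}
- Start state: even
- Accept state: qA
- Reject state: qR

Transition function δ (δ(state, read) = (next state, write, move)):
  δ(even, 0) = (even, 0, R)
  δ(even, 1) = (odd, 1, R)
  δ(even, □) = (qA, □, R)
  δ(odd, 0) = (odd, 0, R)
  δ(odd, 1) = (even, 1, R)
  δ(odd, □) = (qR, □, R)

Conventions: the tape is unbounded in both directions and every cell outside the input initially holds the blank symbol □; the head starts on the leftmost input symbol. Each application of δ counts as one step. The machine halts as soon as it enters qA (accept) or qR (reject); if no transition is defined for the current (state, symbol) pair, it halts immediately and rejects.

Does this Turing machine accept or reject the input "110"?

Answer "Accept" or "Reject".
Step 0: [even]110 (head at position 0)
Step 1: δ(even, 1) = (odd, 1, R)  ⊢  1[odd]10 (head at position 1)
Step 2: δ(odd, 1) = (even, 1, R)  ⊢  11[even]0 (head at position 2)
Step 3: δ(even, 0) = (even, 0, R)  ⊢  110[even]□ (head at position 3)
Step 4: δ(even, □) = (qA, □, R)  ⊢  110□[qA]□ (head at position 4)
The machine is in qA, so it halts and accepts.

Final answer: Accept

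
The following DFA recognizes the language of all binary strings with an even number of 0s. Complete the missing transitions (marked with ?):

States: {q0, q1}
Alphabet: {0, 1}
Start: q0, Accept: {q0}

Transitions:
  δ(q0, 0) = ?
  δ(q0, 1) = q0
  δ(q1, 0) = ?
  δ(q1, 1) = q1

What each state remembers (consistent with the given transitions and accept states):
  q0: an even number of 0s has been read so far
  q1: an odd number of 0s has been read so far
Filling in the missing entries:
  δ(q0, 0): in q0 (an even number of 0s has been read so far), after reading 0 we have: an odd number of 0s has been read so far → q1
  δ(q1, 0): in q1 (an odd number of 0s has been read so far), after reading 0 we have: an even number of 0s has been read so far → q0

Final answer: δ(q0, 0) = q1; δ(q1, 0) = q0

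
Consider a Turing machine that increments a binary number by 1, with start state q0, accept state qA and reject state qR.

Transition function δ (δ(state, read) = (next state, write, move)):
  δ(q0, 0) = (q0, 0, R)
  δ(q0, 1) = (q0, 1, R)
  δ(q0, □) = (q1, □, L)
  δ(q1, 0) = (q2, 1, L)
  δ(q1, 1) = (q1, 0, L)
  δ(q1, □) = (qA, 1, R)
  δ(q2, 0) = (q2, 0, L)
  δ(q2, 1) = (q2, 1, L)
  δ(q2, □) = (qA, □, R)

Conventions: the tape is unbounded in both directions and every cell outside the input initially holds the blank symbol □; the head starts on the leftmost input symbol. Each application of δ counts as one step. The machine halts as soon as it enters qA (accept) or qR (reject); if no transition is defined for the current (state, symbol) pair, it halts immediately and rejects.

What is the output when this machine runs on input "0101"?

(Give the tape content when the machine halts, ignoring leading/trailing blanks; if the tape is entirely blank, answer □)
Step 0: [q0]0101 (head at position 0)
Step 1: δ(q0, 0) = (q0, 0, R)  ⊢  0[q0]101 (head at position 1)
Step 2: δ(q0, 1) = (q0, 1, R)  ⊢  01[q0]01 (head at position 2)
Step 3: δ(q0, 0) = (q0, 0, R)  ⊢  010[q0]1 (head at position 3)
Step 4: δ(q0, 1) = (q0, 1, R)  ⊢  0101[q0]□ (head at position 4)
Step 5: δ(q0, □) = (q1, □, L)  ⊢  010[q1]1□ (head at position 3)
Step 6: δ(q1, 1) = (q1, 0, L)  ⊢  01[q1]00□ (head at position 2)
Step 7: δ(q1, 0) = (q2, 1, L)  ⊢  0[q2]110□ (head at position 1)
Step 8: δ(q2, 1) = (q2, 1, L)  ⊢  [q2]0110□ (head at position 0)
Step 9: δ(q2, 0) = (q2, 0, L)  ⊢  [q2]□0110□ (head at position -1)
Step 10: δ(q2, □) = (qA, □, R)  ⊢  □[qA]0110□ (head at position 0)
The machine is in qA, so it halts and accepts.
Tape content when halted (ignoring surrounding blanks): 0110

Final answer: Output: 0110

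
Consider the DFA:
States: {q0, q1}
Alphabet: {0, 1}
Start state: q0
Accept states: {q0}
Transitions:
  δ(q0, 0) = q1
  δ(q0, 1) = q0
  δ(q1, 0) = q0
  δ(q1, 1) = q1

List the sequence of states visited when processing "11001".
Starting at q0
Read '1': q0 -> q0
Read '1': q0 -> q0
Read '0': q0 -> q1
Read '0': q1 -> q0
Read '1': q0 -> q0

Final answer: q0 -> q0 -> q0 -> q1 -> q0 -> q0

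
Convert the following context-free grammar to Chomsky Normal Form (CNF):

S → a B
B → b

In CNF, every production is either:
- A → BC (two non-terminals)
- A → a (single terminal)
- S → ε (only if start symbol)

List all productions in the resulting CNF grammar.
The grammar has no ε-productions or unit productions to eliminate.
S → a B has terminal a in a right-hand side of length ≥ 2: introduce T_a → a and use T_a in place of a.
B → b is already in CNF (single terminal) – keep it.
S → a B becomes S → T_a B.
Resulting CNF grammar (3 productions): T_a → a; B → b; S → T_a B

Final answer: T_a → a; B → b; S → T_a B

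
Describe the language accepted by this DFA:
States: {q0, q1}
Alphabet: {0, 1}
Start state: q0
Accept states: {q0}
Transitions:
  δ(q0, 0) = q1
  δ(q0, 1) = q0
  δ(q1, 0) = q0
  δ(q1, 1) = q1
Analyzing the DFA structure:
Start state: q0
Accept states: {q0}
Interpreting what each state remembers (checking against the transitions):
  q0: an even number of 0s has been read so far
  q1: an odd number of 0s has been read so far
  δ(q0, 0): in q0 (an even number of 0s has been read so far), after reading 0 we have: an odd number of 0s has been read so far → q1
  δ(q0, 1): in q0 (an even number of 0s has been read so far), after reading 1 we have: an even number of 0s has been read so far → q0
  δ(q1, 0): in q1 (an odd number of 0s has been read so far), after reading 0 we have: an even number of 0s has been read so far → q0
  δ(q1, 1): in q1 (an odd number of 0s has been read so far), after reading 1 we have: an odd number of 0s has been read so far → q1
A string is accepted iff it ends in {q0}, i.e. an even number of 0s has been read so far.
Language: All binary strings with an even number of 0s

Final answer: All binary strings with an even number of 0s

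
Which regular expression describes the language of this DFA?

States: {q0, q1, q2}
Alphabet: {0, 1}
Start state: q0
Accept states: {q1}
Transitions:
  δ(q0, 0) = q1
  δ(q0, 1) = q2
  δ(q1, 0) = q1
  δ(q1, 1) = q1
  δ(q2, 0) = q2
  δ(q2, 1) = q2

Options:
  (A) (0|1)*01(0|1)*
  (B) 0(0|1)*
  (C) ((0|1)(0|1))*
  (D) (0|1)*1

Testing sample strings against the DFA:
  '1010' -> rejected
  '111' -> rejected
  '1100' -> rejected
  '00101' -> accepted
Checking each option for a counterexample:
  (A) (0|1)*01(0|1)*: '0' is accepted by the DFA but does not match the regex → eliminated
  (B) 0(0|1)*: agrees with the DFA on all strings of length ≤ 4
  (C) ((0|1)(0|1))*: ε is rejected by the DFA but matches the regex → eliminated
  (D) (0|1)*1: '0' is accepted by the DFA but does not match the regex → eliminated
Only (B) 0(0|1)* is consistent with the DFA.

Final answer: (B) 0(0|1)*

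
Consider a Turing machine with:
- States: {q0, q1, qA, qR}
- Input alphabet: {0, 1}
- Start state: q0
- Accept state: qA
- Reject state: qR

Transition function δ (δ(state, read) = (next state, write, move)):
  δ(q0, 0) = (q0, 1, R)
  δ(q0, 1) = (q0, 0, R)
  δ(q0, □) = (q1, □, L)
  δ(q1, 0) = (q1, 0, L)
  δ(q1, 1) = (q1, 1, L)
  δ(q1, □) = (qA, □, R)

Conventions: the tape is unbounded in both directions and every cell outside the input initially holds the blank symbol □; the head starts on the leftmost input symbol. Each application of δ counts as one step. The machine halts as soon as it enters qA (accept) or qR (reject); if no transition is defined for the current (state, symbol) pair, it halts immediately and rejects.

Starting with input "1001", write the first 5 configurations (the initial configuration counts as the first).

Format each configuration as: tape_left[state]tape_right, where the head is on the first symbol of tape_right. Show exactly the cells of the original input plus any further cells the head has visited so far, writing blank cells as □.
Step 0: [q0]1001 (head at position 0)
Step 1: δ(q0, 1) = (q0, 0, R)  ⊢  0[q0]001 (head at position 1)
Step 2: δ(q0, 0) = (q0, 1, R)  ⊢  01[q0]01 (head at position 2)
Step 3: δ(q0, 0) = (q0, 1, R)  ⊢  011[q0]1 (head at position 3)
Step 4: δ(q0, 1) = (q0, 0, R)  ⊢  0110[q0]□ (head at position 4)

Final answer: [q0]1001 ⊢ 0[q0]001 ⊢ 01[q0]01 ⊢ 011[q0]1 ⊢ 0110[q0]□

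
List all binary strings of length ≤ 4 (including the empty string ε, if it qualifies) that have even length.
Checking every binary string of length 0 to 4:
  Length 0: accepted: ε | rejected: (none)
  Length 1: accepted: (none) | rejected: 0, 1
  Length 2: accepted: 00, 01, 10, 11 | rejected: (none)
  Length 3: accepted: (none) | rejected: 000, 001, 010, 011, 100, 101, 110, 111
  Length 4: accepted: 0000, 0001, 0010, 0011, 0100, 0101, 0110, 0111, 1000, 1001, 1010, 1011, 1100, 1101, 1110, 1111 | rejected: (none)
Total: 21 string(s).

Final answer: ε, 00, 01, 10, 11, 0000, 0001, 0010, 0011, 0100, 0101, 0110, 0111, 1000, 1001, 1010, 1011, 1100, 1101, 1110, 1111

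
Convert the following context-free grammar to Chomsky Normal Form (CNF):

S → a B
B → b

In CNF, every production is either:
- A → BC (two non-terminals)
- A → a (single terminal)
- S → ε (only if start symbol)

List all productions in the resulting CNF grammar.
The grammar has no ε-productions or unit productions to eliminate.
S → a B has terminal a in a right-hand side of length ≥ 2: introduce T_a → a and use T_a in place of a.
B → b is already in CNF (single terminal) – keep it.
S → a B becomes S → T_a B.
Resulting CNF grammar (3 productions): T_a → a; B → b; S → T_a B

Final answer: T_a → a; B → b; S → T_a B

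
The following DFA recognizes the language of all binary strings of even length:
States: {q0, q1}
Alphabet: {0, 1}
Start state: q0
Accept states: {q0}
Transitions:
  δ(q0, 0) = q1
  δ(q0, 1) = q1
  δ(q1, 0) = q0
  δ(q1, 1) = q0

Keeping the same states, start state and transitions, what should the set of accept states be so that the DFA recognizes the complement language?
The DFA is complete (every state has a transition on every symbol), so the complement
is recognized by the same DFA with accepting and non-accepting states swapped.
Original accept states: {q0}
Complement accept states = All states - Original accept states
= {q0, q1} - {q0}
= {q1}
Complement language: strings of ODD length

Final answer: {q1}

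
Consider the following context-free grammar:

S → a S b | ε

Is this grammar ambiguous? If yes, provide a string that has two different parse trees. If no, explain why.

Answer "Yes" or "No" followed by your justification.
At every step exactly one production applies: if the remaining string to generate is non-empty it starts with a and ends with b, forcing S → a S b; if it is empty, S → ε is forced. Hence each string a^n b^n has exactly one derivation (S → a S b applied n times, then S → ε) and one parse tree.

Final answer: No - the grammar is unambiguous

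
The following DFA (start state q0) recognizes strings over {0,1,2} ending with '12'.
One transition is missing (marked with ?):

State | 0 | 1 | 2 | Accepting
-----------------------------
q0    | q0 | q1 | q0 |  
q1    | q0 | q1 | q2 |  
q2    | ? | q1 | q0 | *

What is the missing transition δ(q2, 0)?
q0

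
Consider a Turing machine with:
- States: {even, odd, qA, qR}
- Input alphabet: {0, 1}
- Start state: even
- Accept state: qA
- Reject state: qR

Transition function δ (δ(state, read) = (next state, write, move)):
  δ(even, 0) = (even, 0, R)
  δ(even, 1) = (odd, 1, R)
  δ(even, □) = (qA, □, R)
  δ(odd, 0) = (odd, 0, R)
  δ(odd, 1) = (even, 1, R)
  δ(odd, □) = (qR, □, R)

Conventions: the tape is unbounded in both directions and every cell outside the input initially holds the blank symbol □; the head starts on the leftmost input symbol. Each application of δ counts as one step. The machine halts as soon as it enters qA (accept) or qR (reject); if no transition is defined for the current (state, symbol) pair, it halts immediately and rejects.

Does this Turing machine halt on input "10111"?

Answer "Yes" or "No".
Step 0: [even]10111 (head at position 0)
Step 1: δ(even, 1) = (odd, 1, R)  ⊢  1[odd]0111 (head at position 1)
Step 2: δ(odd, 0) = (odd, 0, R)  ⊢  10[odd]111 (head at position 2)
Step 3: δ(odd, 1) = (even, 1, R)  ⊢  101[even]11 (head at position 3)
Step 4: δ(even, 1) = (odd, 1, R)  ⊢  1011[odd]1 (head at position 4)
Step 5: δ(odd, 1) = (even, 1, R)  ⊢  10111[even]□ (head at position 5)
Step 6: δ(even, □) = (qA, □, R)  ⊢  10111□[qA]□ (head at position 6)
The machine is in qA, so it halts and accepts.
It halts after 6 steps.

Final answer: Yes - halts after 6 steps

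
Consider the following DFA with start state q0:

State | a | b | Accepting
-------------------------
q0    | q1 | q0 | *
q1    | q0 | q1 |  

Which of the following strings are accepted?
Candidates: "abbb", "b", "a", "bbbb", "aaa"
"abbb": q0 → q1 → q1 → q1 → q1; q1 is not accepting → rejected
"b": q0 → q0; q0 is accepting → accepted
"a": q0 → q1; q1 is not accepting → rejected
"bbbb": q0 → q0 → q0 → q0 → q0; q0 is accepting → accepted
"aaa": q0 → q1 → q0 → q1; q1 is not accepting → rejected

Final answer: "b", "bbbb"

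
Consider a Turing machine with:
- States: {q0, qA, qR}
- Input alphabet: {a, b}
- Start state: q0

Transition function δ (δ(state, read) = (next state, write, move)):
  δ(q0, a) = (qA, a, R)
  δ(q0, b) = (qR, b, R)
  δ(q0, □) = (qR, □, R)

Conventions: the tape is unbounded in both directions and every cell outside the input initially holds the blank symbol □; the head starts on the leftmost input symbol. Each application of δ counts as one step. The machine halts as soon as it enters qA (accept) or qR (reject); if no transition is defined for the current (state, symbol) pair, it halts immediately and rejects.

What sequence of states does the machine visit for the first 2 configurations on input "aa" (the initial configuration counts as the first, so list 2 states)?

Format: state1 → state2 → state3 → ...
Step 0: [q0]aa (head at position 0)
Step 1: δ(q0, a) = (qA, a, R)  ⊢  a[qA]a (head at position 1)
Reading off the states of these 2 configurations: q0 → qA

Final answer: q0 → qA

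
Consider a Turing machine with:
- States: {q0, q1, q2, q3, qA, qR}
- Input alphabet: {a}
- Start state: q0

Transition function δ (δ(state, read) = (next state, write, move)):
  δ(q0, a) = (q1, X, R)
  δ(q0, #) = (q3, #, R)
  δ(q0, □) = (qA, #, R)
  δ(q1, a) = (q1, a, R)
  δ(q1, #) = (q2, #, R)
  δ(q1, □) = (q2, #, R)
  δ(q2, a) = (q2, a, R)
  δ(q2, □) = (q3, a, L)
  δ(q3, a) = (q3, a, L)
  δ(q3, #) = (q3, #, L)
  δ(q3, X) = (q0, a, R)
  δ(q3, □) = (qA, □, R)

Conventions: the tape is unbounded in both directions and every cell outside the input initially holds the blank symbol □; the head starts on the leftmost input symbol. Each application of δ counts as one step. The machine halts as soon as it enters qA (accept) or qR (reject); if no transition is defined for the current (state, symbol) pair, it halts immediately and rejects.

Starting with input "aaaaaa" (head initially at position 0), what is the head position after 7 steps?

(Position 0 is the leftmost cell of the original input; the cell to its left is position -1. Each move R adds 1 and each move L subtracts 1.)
Step 0: [q0]aaaaaa (head at position 0)
Step 1: δ(q0, a) = (q1, X, R)  ⊢  X[q1]aaaaa (head at position 1)
Step 2: δ(q1, a) = (q1, a, R)  ⊢  Xa[q1]aaaa (head at position 2)
Step 3: δ(q1, a) = (q1, a, R)  ⊢  Xaa[q1]aaa (head at position 3)
Step 4: δ(q1, a) = (q1, a, R)  ⊢  Xaaa[q1]aa (head at position 4)
Step 5: δ(q1, a) = (q1, a, R)  ⊢  Xaaaa[q1]a (head at position 5)
Step 6: δ(q1, a) = (q1, a, R)  ⊢  Xaaaaa[q1]□ (head at position 6)
Step 7: δ(q1, □) = (q2, #, R)  ⊢  Xaaaaa#[q2]□ (head at position 7)
Head position after 7 steps: 7

Final answer: Position 7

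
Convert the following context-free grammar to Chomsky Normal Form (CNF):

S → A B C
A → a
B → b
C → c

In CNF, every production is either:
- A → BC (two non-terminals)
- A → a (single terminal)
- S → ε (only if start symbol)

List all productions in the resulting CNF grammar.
The grammar has no ε-productions or unit productions to eliminate.
A → a is already in CNF (single terminal) – keep it.
B → b is already in CNF (single terminal) – keep it.
C → c is already in CNF (single terminal) – keep it.
S → A B C has 3 symbols on the right: break it into binary productions S → A X0, X0 → B C.
Resulting CNF grammar (5 productions): A → a; B → b; C → c; S → A X0; X0 → B C

Final answer: A → a; B → b; C → c; S → A X0; X0 → B C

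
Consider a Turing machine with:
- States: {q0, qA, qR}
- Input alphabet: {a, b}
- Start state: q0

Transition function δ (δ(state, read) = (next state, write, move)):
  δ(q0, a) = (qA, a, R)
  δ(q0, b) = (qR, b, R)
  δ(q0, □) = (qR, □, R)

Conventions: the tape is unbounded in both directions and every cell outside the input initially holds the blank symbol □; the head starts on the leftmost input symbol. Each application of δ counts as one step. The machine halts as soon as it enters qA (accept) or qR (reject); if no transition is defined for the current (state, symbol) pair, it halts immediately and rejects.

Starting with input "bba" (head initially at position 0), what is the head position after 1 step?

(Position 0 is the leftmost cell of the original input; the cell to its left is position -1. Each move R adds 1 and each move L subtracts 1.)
Step 0: [q0]bba (head at position 0)
Step 1: δ(q0, b) = (qR, b, R)  ⊢  b[qR]ba (head at position 1)
Head position after 1 step: 1

Final answer: Position 1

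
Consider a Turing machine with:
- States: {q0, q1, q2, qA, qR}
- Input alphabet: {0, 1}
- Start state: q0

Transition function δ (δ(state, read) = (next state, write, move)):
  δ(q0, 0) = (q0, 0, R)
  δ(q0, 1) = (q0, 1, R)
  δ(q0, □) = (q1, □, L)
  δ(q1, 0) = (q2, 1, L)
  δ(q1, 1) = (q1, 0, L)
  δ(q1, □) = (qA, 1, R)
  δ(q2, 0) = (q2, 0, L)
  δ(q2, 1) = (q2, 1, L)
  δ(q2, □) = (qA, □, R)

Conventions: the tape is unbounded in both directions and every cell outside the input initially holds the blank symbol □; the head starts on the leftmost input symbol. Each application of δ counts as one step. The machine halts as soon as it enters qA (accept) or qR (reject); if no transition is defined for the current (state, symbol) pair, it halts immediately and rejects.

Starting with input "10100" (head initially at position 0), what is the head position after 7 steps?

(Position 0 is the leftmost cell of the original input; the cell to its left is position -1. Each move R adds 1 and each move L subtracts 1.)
Step 0: [q0]10100 (head at position 0)
Step 1: δ(q0, 1) = (q0, 1, R)  ⊢  1[q0]0100 (head at position 1)
Step 2: δ(q0, 0) = (q0, 0, R)  ⊢  10[q0]100 (head at position 2)
Step 3: δ(q0, 1) = (q0, 1, R)  ⊢  101[q0]00 (head at position 3)
Step 4: δ(q0, 0) = (q0, 0, R)  ⊢  1010[q0]0 (head at position 4)
Step 5: δ(q0, 0) = (q0, 0, R)  ⊢  10100[q0]□ (head at position 5)
Step 6: δ(q0, □) = (q1, □, L)  ⊢  1010[q1]0□ (head at position 4)
Step 7: δ(q1, 0) = (q2, 1, L)  ⊢  101[q2]01□ (head at position 3)
Head position after 7 steps: 3

Final answer: Position 3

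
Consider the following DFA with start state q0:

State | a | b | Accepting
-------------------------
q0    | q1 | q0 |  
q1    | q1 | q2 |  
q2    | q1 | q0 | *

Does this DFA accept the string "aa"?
Start in q0.
Read 'a': q0 → q1
Read 'a': q1 → q1
Final state q1 is not accepting, so the string is rejected.

Final answer: No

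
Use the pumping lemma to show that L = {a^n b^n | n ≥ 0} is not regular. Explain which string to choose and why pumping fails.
Language: L = {a^n b^n | n ≥ 0} (equal numbers of a's followed by b's)
Step 1: Assume for contradiction that L is regular, with pumping length p.
Step 2: Choose s = a^p b^p. Then s ∈ L (it has p a's followed by p b's) and |s| ≥ p.
Step 3: Consider any decomposition s = xyz with |xy| ≤ p and |y| > 0. Since |xy| ≤ p and the first p symbols of s are all a's, y = a^k for some k with 1 ≤ k ≤ p.
Step 4: Pumping up (i = 2): xy²z = a^(p+k) b^p, which has more a's than b's, so xy²z ∉ L.
This contradicts the pumping lemma, so L is not regular.

Final answer: Choose s = a^p b^p. Since |xy| ≤ p, y = a^k with k ≥ 1. Then xy²z = a^(p+k) b^p ∉ L.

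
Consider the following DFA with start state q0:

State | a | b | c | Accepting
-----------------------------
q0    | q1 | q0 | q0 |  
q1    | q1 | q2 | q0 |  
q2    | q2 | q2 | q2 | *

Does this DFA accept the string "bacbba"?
Start in q0.
Read 'b': q0 → q0
Read 'a': q0 → q1
Read 'c': q1 → q0
Read 'b': q0 → q0
Read 'b': q0 → q0
Read 'a': q0 → q1
Final state q1 is not accepting, so the string is rejected.

Final answer: No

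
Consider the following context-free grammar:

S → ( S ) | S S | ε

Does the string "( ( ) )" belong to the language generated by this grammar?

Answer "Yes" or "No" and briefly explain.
A derivation exists: S ⇒ ( S ) ⇒ ( ( S ) ) ⇒ ( ( ) ) (using S → ( S ) twice, then S → ε).

Final answer: Yes - a valid derivation exists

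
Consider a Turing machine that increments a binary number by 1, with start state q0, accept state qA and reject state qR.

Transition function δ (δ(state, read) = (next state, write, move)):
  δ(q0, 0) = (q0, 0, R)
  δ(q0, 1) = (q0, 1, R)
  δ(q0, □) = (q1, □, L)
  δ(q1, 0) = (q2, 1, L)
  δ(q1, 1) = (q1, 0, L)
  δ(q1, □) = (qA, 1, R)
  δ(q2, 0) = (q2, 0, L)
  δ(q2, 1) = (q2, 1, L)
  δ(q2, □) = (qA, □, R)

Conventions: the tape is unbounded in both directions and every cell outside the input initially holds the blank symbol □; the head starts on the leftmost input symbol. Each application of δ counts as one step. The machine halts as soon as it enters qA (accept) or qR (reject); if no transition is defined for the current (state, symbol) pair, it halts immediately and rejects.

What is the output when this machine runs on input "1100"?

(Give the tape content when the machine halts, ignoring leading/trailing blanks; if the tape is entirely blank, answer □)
Step 0: [q0]1100 (head at position 0)
Step 1: δ(q0, 1) = (q0, 1, R)  ⊢  1[q0]100 (head at position 1)
Step 2: δ(q0, 1) = (q0, 1, R)  ⊢  11[q0]00 (head at position 2)
Step 3: δ(q0, 0) = (q0, 0, R)  ⊢  110[q0]0 (head at position 3)
Step 4: δ(q0, 0) = (q0, 0, R)  ⊢  1100[q0]□ (head at position 4)
Step 5: δ(q0, □) = (q1, □, L)  ⊢  110[q1]0□ (head at position 3)
Step 6: δ(q1, 0) = (q2, 1, L)  ⊢  11[q2]01□ (head at position 2)
Step 7: δ(q2, 0) = (q2, 0, L)  ⊢  1[q2]101□ (head at position 1)
Step 8: δ(q2, 1) = (q2, 1, L)  ⊢  [q2]1101□ (head at position 0)
Step 9: δ(q2, 1) = (q2, 1, L)  ⊢  [q2]□1101□ (head at position -1)
Step 10: δ(q2, □) = (qA, □, R)  ⊢  □[qA]1101□ (head at position 0)
The machine is in qA, so it halts and accepts.
Tape content when halted (ignoring surrounding blanks): 1101

Final answer: Output: 1101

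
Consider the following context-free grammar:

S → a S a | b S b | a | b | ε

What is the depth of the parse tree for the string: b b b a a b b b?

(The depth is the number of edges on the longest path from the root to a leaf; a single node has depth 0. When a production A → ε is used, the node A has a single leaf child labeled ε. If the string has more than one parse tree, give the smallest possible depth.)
The string has even length 8, so its (unique) parse tree peels off matching outer symbols: S → b S b, S → b S b, S → b S b, S → a S a, and finally S → ε for the empty middle.
The S nodes are at depths 0..4; the ε leaf under the innermost S is at depth 5 (terminal leaves are at depths 1..4).
Depth = 5.

Final answer: 5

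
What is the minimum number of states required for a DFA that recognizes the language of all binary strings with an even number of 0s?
Language: binary strings with an even number of 0s
Lower bound (Myhill–Nerode): the prefixes ε, 0 are pairwise distinguishable:
  ε vs 0: suffix ε distinguishes them (ε has zero 0s (accepted), 0 has one 0 (rejected))
So any DFA needs at least 2 states.
Upper bound: a DFA with 2 states exists (one state per class above).
Minimum states: 2

Final answer: 2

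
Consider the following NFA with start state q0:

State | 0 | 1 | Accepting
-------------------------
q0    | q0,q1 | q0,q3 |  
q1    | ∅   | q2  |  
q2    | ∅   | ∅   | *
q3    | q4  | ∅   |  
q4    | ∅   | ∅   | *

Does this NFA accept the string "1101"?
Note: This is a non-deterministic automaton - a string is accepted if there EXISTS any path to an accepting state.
Track the set of states the NFA could be in: start {q0}
Read '1': {q0} → {q0, q3}
Read '1': {q0, q3} → {q0, q3}
Read '0': {q0, q3} → {q0, q1, q4}
Read '1': {q0, q1, q4} → {q0, q2, q3}
Final set {q0, q2, q3} contains accepting state(s) {q2} → accepted.

Final answer: Yes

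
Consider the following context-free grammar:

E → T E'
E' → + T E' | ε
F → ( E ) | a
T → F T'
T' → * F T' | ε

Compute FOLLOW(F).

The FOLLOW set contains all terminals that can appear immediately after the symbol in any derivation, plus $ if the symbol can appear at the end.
Useful FIRST sets: FIRST(E') = {+, ε}, FIRST(T') = {*, ε} (both E' and T' are nullable).
FOLLOW(E): E is the start symbol → $; E appears in F → ( E ) followed by ')' → FOLLOW(E) = {), $}.
FOLLOW(E'): E' appears at the right end of E → T E' and of E' → + T E', so FOLLOW(E') ⊇ FOLLOW(E) (the second occurrence adds nothing new). FOLLOW(E') = {), $}.
FOLLOW(T): in E → T E' and E' → + T E', T is followed by E': add FIRST(E') minus ε = {+}; since E' is nullable, also add FOLLOW(E) and FOLLOW(E') = {), $}. FOLLOW(T) = {+, ), $}.
FOLLOW(T'): T' appears at the right end of T → F T' and of T' → * F T', so FOLLOW(T') = FOLLOW(T) = {+, ), $}.
FOLLOW(F): in T → F T' and T' → * F T', F is followed by T': add FIRST(T') minus ε = {*}; since T' is nullable, also add FOLLOW(T) and FOLLOW(T') = {+, ), $}. FOLLOW(F) = {*, +, ), $}.

Final answer: {$, ), *, +}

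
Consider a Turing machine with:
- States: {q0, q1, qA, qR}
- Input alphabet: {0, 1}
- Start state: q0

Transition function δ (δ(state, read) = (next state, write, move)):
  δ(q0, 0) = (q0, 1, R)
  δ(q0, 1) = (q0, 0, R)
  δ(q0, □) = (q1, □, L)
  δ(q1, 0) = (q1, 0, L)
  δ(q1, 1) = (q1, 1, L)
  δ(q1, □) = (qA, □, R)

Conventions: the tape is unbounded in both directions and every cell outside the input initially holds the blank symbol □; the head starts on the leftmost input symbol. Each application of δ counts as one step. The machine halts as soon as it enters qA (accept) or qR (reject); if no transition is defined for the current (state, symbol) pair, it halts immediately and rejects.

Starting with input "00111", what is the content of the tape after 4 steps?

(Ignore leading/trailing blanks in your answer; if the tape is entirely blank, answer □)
Step 0: [q0]00111 (head at position 0)
Step 1: δ(q0, 0) = (q0, 1, R)  ⊢  1[q0]0111 (head at position 1)
Step 2: δ(q0, 0) = (q0, 1, R)  ⊢  11[q0]111 (head at position 2)
Step 3: δ(q0, 1) = (q0, 0, R)  ⊢  110[q0]11 (head at position 3)
Step 4: δ(q0, 1) = (q0, 0, R)  ⊢  1100[q0]1 (head at position 4)
Tape after 4 steps (ignoring surrounding blanks): 11001

Final answer: Tape: 11001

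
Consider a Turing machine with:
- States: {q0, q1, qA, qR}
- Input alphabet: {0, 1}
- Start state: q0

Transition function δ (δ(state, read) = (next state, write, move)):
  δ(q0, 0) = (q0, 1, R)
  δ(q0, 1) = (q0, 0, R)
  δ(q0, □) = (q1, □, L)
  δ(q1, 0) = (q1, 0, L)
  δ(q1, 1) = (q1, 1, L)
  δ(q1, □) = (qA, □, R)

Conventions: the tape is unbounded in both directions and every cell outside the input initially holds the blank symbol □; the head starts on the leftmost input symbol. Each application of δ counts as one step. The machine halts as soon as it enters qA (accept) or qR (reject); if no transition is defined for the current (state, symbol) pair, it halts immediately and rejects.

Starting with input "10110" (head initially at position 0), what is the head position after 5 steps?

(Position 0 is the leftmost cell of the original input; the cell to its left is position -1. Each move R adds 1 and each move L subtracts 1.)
Step 0: [q0]10110 (head at position 0)
Step 1: δ(q0, 1) = (q0, 0, R)  ⊢  0[q0]0110 (head at position 1)
Step 2: δ(q0, 0) = (q0, 1, R)  ⊢  01[q0]110 (head at position 2)
Step 3: δ(q0, 1) = (q0, 0, R)  ⊢  010[q0]10 (head at position 3)
Step 4: δ(q0, 1) = (q0, 0, R)  ⊢  0100[q0]0 (head at position 4)
Step 5: δ(q0, 0) = (q0, 1, R)  ⊢  01001[q0]□ (head at position 5)
Head position after 5 steps: 5

Final answer: Position 5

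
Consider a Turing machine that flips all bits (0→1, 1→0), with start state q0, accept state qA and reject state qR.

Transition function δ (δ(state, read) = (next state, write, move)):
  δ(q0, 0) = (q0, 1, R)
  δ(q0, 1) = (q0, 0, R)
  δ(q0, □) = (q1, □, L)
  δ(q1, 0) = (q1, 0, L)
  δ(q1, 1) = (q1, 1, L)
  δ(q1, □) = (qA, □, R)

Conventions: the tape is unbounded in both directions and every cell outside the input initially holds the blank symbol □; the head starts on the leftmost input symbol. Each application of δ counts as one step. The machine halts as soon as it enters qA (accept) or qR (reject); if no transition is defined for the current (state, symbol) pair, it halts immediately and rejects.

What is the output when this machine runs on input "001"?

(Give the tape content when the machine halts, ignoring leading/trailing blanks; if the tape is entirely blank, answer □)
Step 0: [q0]001 (head at position 0)
Step 1: δ(q0, 0) = (q0, 1, R)  ⊢  1[q0]01 (head at position 1)
Step 2: δ(q0, 0) = (q0, 1, R)  ⊢  11[q0]1 (head at position 2)
Step 3: δ(q0, 1) = (q0, 0, R)  ⊢  110[q0]□ (head at position 3)
Step 4: δ(q0, □) = (q1, □, L)  ⊢  11[q1]0□ (head at position 2)
Step 5: δ(q1, 0) = (q1, 0, L)  ⊢  1[q1]10□ (head at position 1)
Step 6: δ(q1, 1) = (q1, 1, L)  ⊢  [q1]110□ (head at position 0)
Step 7: δ(q1, 1) = (q1, 1, L)  ⊢  [q1]□110□ (head at position -1)
Step 8: δ(q1, □) = (qA, □, R)  ⊢  □[qA]110□ (head at position 0)
The machine is in qA, so it halts and accepts.
Tape content when halted (ignoring surrounding blanks): 110

Final answer: Output: 110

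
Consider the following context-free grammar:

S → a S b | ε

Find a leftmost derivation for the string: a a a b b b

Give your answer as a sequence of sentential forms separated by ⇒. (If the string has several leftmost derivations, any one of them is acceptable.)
Start with S.
Step 1: the leftmost non-terminal is S; apply S → a S b:  a S b
Step 2: the leftmost non-terminal is S; apply S → a S b:  a a S b b
Step 3: the leftmost non-terminal is S; apply S → a S b:  a a a S b b b
Step 4: the leftmost non-terminal is S; apply S → ε:  a a a b b b

Final answer: S ⇒ a S b ⇒ a a S b b ⇒ a a a S b b b ⇒ a a a b b b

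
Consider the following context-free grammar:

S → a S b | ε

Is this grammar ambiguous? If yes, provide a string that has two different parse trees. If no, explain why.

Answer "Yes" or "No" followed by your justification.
At every step exactly one production applies: if the remaining string to generate is non-empty it starts with a and ends with b, forcing S → a S b; if it is empty, S → ε is forced. Hence each string a^n b^n has exactly one derivation (S → a S b applied n times, then S → ε) and one parse tree.

Final answer: No - the grammar is unambiguous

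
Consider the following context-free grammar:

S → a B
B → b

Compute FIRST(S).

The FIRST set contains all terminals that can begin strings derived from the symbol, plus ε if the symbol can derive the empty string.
S has the single production S → a B, whose right-hand side begins with the terminal a. So FIRST(S) = {a}.

Final answer: {a}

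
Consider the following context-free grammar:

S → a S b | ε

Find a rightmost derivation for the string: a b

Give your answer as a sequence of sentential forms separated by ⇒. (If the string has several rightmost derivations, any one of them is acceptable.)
Start with S.
Step 1: the rightmost non-terminal is S; apply S → a S b:  a S b
Step 2: the rightmost non-terminal is S; apply S → ε:  a b

Final answer: S ⇒ a S b ⇒ a b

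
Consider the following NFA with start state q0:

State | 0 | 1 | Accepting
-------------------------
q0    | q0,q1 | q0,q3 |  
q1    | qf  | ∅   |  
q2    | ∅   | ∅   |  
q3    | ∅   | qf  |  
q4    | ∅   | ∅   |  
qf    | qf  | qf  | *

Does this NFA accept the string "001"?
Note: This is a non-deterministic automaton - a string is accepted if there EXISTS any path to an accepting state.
Track the set of states the NFA could be in: start {q0}
Read '0': {q0} → {q0, q1}
Read '0': {q0, q1} → {q0, q1, qf}
Read '1': {q0, q1, qf} → {q0, q3, qf}
Final set {q0, q3, qf} contains accepting state(s) {qf} → accepted.

Final answer: Yes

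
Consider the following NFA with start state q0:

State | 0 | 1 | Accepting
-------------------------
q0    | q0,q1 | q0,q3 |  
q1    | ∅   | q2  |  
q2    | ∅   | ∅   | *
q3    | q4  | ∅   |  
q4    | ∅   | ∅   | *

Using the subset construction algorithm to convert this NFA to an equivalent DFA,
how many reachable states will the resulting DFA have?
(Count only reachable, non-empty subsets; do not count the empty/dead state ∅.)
Start subset: {q0}
{q0}: on 0 → {q0, q1}, on 1 → {q0, q3}
{q0, q1}: on 0 → {q0, q1}, on 1 → {q0, q2, q3}
{q0, q3}: on 0 → {q0, q1, q4}, on 1 → {q0, q3}
{q0, q2, q3}: on 0 → {q0, q1, q4}, on 1 → {q0, q3}
{q0, q1, q4}: on 0 → {q0, q1}, on 1 → {q0, q2, q3}
Reachable non-empty subsets: {q0}, {q0, q1}, {q0, q3}, {q0, q2, q3}, {q0, q1, q4} — 5 in total.

Final answer: 5 states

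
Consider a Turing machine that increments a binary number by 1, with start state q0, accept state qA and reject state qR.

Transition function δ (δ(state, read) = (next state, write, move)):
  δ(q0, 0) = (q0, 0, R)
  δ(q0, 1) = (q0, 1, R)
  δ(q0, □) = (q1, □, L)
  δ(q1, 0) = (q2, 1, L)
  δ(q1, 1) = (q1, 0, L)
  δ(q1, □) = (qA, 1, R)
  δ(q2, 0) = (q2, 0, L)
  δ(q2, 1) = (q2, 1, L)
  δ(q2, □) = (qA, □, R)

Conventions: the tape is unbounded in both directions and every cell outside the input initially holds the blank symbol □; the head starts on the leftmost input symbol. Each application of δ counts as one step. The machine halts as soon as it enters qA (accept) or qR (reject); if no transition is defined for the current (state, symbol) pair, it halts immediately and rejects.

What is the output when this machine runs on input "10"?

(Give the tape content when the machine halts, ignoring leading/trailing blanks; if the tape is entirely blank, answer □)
Step 0: [q0]10 (head at position 0)
Step 1: δ(q0, 1) = (q0, 1, R)  ⊢  1[q0]0 (head at position 1)
Step 2: δ(q0, 0) = (q0, 0, R)  ⊢  10[q0]□ (head at position 2)
Step 3: δ(q0, □) = (q1, □, L)  ⊢  1[q1]0□ (head at position 1)
Step 4: δ(q1, 0) = (q2, 1, L)  ⊢  [q2]11□ (head at position 0)
Step 5: δ(q2, 1) = (q2, 1, L)  ⊢  [q2]□11□ (head at position -1)
Step 6: δ(q2, □) = (qA, □, R)  ⊢  □[qA]11□ (head at position 0)
The machine is in qA, so it halts and accepts.
Tape content when halted (ignoring surrounding blanks): 11

Final answer: Output: 11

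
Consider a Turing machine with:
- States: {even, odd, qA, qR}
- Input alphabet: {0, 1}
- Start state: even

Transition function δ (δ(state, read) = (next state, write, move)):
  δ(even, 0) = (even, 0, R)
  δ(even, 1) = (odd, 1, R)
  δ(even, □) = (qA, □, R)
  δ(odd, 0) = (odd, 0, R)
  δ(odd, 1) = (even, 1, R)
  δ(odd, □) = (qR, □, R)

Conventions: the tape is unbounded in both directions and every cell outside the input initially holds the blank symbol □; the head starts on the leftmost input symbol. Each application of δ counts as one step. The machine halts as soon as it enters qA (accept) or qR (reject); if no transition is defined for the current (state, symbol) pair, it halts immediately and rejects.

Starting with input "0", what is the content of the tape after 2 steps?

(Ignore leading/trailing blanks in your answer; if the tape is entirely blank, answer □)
Step 0: [even]0 (head at position 0)
Step 1: δ(even, 0) = (even, 0, R)  ⊢  0[even]□ (head at position 1)
Step 2: δ(even, □) = (qA, □, R)  ⊢  0□[qA]□ (head at position 2)
Tape after 2 steps (ignoring surrounding blanks): 0

Final answer: Tape: 0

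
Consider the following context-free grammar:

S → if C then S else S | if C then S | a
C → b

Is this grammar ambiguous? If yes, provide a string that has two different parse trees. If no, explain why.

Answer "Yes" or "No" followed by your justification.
The 'dangling else' can attach to either if. Two leftmost derivations of  if b then if b then a else a:
  (1) S ⇒ if C then S else S ⇒ if b then S else S ⇒ if b then if C then S else S ⇒ if b then if b then S else S ⇒ if b then if b then a else S ⇒ if b then if b then a else a   (else belongs to the outer if)
  (2) S ⇒ if C then S ⇒ if b then S ⇒ if b then if C then S else S ⇒ if b then if b then S else S ⇒ if b then if b then a else S ⇒ if b then if b then a else a   (else belongs to the inner if)
Two distinct parse trees for the same string, so the grammar is ambiguous.

Final answer: Yes - the string 'if b then if b then a else a' has two distinct leftmost derivations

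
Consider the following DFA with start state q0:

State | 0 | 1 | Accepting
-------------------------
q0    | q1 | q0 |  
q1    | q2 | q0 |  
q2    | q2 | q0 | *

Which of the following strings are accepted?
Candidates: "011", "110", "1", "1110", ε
"011": q0 → q1 → q0 → q0; q0 is not accepting → rejected
"110": q0 → q0 → q0 → q1; q1 is not accepting → rejected
"1": q0 → q0; q0 is not accepting → rejected
"1110": q0 → q0 → q0 → q0 → q1; q1 is not accepting → rejected
ε: q0; q0 is not accepting → rejected

Final answer: None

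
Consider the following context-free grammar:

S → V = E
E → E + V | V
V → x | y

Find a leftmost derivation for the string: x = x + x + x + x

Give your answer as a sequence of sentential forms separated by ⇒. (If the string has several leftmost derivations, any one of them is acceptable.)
Start with S.
Step 1: the leftmost non-terminal is S; apply S → V = E:  V = E
Step 2: the leftmost non-terminal is V; apply V → x:  x = E
Step 3: the leftmost non-terminal is E; apply E → E + V:  x = E + V
Step 4: the leftmost non-terminal is E; apply E → E + V:  x = E + V + V
Step 5: the leftmost non-terminal is E; apply E → E + V:  x = E + V + V + V
Step 6: the leftmost non-terminal is E; apply E → V:  x = V + V + V + V
Step 7: the leftmost non-terminal is V; apply V → x:  x = x + V + V + V
Step 8: the leftmost non-terminal is V; apply V → x:  x = x + x + V + V
Step 9: the leftmost non-terminal is V; apply V → x:  x = x + x + x + V
Step 10: the leftmost non-terminal is V; apply V → x:  x = x + x + x + x

Final answer: S ⇒ V = E ⇒ x = E ⇒ x = E + V ⇒ x = E + V + V ⇒ x = E + V + V + V ⇒ x = V + V + V + V ⇒ x = x + V + V + V ⇒ x = x + x + V + V ⇒ x = x + x + x + V ⇒ x = x + x + x + x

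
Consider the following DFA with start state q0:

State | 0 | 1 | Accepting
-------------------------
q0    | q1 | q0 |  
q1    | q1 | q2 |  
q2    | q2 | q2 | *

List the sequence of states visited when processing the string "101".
q0 → q0 → q1 → q2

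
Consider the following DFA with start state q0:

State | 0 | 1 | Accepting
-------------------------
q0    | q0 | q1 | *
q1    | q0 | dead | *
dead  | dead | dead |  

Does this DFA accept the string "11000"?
Start in q0.
Read '1': q0 → q1
Read '1': q1 → dead
Read '0': dead → dead
Read '0': dead → dead
Read '0': dead → dead
Final state dead is not accepting, so the string is rejected.

Final answer: No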